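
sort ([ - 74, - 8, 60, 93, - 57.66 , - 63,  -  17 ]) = [ -74, - 63,- 57.66, -17, - 8, 60,93] 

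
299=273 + 26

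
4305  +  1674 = 5979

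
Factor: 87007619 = 43^1*2023433^1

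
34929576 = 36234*964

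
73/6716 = 1/92 = 0.01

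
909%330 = 249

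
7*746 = 5222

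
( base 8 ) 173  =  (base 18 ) 6f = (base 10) 123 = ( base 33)3O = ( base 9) 146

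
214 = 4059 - 3845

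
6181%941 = 535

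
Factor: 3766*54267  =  2^1 * 3^1*7^1*269^1*18089^1 = 204369522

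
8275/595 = 1655/119  =  13.91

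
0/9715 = 0  =  0.00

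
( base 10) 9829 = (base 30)ARJ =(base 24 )h1d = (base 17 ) 2003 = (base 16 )2665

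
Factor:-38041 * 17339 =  - 659592899 = - 7^1*109^1*349^1 * 2477^1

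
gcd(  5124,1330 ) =14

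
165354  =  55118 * 3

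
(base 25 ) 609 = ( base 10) 3759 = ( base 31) 3s8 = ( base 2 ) 111010101111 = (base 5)110014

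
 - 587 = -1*587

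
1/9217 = 1/9217= 0.00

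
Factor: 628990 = 2^1 * 5^1*31^1*2029^1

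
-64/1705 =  -1 + 1641/1705 = - 0.04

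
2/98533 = 2/98533 = 0.00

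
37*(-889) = - 32893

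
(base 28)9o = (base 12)1B0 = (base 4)10110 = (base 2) 100010100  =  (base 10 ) 276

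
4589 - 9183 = -4594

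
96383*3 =289149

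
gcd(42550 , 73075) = 925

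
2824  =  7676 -4852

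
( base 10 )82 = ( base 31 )2k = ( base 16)52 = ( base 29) 2o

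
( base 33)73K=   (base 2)1111000111110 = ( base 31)81n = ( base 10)7742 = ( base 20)j72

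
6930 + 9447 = 16377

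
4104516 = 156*26311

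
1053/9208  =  1053/9208= 0.11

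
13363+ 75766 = 89129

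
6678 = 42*159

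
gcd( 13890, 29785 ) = 5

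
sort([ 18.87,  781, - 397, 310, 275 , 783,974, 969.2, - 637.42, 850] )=[  -  637.42, -397,18.87,  275, 310, 781, 783,850,969.2, 974]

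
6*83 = 498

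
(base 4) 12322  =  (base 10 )442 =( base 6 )2014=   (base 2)110111010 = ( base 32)DQ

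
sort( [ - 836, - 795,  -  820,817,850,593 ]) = [ - 836,-820,-795,593 , 817,850 ] 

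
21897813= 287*76299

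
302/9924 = 151/4962 = 0.03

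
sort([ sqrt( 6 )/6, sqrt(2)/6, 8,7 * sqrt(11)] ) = [sqrt( 2 ) /6,sqrt(6) /6, 8,7*sqrt(11 )]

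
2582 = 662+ 1920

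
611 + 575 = 1186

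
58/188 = 29/94 = 0.31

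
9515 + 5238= 14753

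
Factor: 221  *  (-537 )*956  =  -113455212=- 2^2*3^1*13^1*17^1*179^1 * 239^1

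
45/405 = 1/9 = 0.11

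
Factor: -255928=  - 2^3*31991^1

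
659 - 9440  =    -  8781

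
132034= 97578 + 34456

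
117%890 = 117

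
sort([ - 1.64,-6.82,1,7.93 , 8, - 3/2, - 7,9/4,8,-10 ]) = [ - 10 , - 7,- 6.82, - 1.64, - 3/2  ,  1, 9/4,7.93  ,  8,8 ]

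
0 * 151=0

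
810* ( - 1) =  - 810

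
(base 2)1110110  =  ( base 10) 118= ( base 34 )3g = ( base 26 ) 4e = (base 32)3m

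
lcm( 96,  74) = 3552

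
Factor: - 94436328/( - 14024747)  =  2^3*3^1*7^2 * 11^(  -  3)*41^( - 1 )*131^1*257^(- 1 )*613^1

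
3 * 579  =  1737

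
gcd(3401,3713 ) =1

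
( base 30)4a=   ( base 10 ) 130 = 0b10000010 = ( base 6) 334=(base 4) 2002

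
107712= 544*198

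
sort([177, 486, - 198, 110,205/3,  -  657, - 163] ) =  [-657,-198,-163, 205/3,110,177, 486] 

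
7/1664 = 7/1664 = 0.00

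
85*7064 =600440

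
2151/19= 113 +4/19 = 113.21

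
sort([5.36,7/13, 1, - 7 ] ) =[ - 7, 7/13, 1, 5.36 ]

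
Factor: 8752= 2^4* 547^1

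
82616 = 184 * 449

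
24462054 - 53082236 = - 28620182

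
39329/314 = 125+79/314= 125.25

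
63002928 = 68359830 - 5356902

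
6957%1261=652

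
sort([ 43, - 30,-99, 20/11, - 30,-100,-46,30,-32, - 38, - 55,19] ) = [ - 100, - 99, - 55, - 46, - 38,-32, - 30, - 30,20/11, 19,30, 43]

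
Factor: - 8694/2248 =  - 2^( - 2)* 3^3 *7^1*23^1*281^ ( - 1) =- 4347/1124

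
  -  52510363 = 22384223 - 74894586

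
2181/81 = 26+25/27 = 26.93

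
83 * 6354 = 527382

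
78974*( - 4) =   -  315896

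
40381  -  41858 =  - 1477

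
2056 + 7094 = 9150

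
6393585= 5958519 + 435066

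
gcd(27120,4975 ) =5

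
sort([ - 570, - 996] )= [ - 996,-570]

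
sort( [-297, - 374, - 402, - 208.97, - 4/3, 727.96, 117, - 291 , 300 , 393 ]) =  [ - 402,-374, - 297, - 291, - 208.97 ,  -  4/3, 117  ,  300,393,727.96] 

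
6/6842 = 3/3421= 0.00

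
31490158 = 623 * 50546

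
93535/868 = 93535/868 = 107.76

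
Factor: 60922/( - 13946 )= - 19^( - 1)*83^1=-83/19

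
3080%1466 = 148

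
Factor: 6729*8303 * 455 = 25421253585 = 3^1*5^1*7^1*13^1*19^2 *23^1*2243^1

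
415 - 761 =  - 346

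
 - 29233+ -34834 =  - 64067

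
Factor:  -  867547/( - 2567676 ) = 2^( - 2)  *3^( - 1 )  *213973^( - 1 ) * 867547^1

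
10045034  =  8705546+1339488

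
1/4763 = 1/4763 = 0.00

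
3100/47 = 3100/47=65.96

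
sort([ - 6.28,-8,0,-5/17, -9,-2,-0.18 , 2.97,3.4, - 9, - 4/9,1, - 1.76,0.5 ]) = [ - 9, - 9,-8, - 6.28 ,  -  2, - 1.76,-4/9,  -  5/17,-0.18, 0, 0.5, 1,2.97,  3.4 ]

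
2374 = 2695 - 321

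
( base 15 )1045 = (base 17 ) bf6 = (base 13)1748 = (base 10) 3440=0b110101110000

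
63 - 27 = 36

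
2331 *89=207459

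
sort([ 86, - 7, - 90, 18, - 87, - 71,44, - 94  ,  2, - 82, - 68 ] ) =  [ - 94, - 90, - 87, - 82, -71 , - 68,  -  7,2, 18, 44,86] 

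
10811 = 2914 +7897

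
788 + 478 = 1266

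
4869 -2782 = 2087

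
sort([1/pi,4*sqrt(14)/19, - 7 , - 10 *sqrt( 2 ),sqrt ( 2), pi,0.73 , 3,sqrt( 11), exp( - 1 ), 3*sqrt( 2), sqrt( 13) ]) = [ - 10*sqrt( 2 ),  -  7,1/pi,exp(-1),0.73,4*sqrt( 14)/19, sqrt(2 ),3, pi,sqrt(11), sqrt( 13),3*sqrt( 2 ) ] 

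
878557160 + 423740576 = 1302297736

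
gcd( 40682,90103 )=1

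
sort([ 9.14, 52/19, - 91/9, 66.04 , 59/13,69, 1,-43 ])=[ - 43,-91/9,  1, 52/19, 59/13,9.14, 66.04 , 69]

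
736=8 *92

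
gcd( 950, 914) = 2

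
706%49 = 20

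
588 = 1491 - 903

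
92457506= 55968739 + 36488767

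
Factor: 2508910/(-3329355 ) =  - 2^1*3^( - 1)*89^1*2819^1*221957^(- 1) = - 501782/665871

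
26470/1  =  26470 = 26470.00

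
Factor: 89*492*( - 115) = -2^2*3^1 * 5^1*23^1*41^1*89^1 = - 5035620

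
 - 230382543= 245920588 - 476303131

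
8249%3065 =2119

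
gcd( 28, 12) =4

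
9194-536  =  8658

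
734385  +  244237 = 978622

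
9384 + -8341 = 1043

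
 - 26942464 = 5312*(-5072)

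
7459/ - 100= - 7459/100 = - 74.59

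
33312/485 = 68+332/485 =68.68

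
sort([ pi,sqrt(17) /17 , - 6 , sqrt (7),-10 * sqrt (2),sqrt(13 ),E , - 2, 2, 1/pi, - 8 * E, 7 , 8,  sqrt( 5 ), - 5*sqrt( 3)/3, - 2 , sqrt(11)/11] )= [ - 8*E, - 10*sqrt( 2), - 6, - 5 * sqrt( 3) /3, - 2, - 2, sqrt (17 )/17, sqrt(11 )/11 , 1/pi,2,sqrt( 5) , sqrt(7), E,pi,  sqrt(13),7, 8 ]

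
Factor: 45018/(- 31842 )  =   - 29^( - 1 )*41^1 = -41/29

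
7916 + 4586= 12502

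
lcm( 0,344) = 0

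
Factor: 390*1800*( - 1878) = - 1318356000 = - 2^5 * 3^4 * 5^3*13^1*313^1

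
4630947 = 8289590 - 3658643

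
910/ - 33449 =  - 1+2503/2573 = -  0.03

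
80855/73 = 80855/73=1107.60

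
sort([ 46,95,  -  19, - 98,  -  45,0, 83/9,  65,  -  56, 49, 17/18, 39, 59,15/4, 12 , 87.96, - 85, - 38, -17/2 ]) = [ - 98, - 85, - 56,- 45,-38,- 19, - 17/2, 0, 17/18,  15/4, 83/9, 12,39, 46,  49, 59,65,87.96,95 ] 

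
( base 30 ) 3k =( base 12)92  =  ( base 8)156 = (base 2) 1101110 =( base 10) 110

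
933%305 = 18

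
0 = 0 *36453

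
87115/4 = 21778 + 3/4=21778.75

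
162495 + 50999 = 213494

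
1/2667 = 1/2667 = 0.00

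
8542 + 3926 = 12468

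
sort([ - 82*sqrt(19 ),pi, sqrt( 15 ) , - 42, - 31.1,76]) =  [- 82*sqrt( 19 ),  -  42, - 31.1,pi,  sqrt(15 ),76]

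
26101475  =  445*58655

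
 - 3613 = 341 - 3954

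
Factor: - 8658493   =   - 8658493^1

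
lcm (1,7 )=7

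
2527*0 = 0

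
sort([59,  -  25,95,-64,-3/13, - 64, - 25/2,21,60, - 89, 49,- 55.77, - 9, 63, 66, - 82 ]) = [ - 89, -82 , - 64, - 64, - 55.77, - 25, - 25/2, - 9,- 3/13,21,49, 59,60,63,66,95] 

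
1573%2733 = 1573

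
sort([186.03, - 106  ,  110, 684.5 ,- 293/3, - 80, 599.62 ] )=[ - 106, - 293/3, - 80, 110, 186.03, 599.62,684.5 ] 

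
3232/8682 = 1616/4341 = 0.37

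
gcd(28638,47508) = 222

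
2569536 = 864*2974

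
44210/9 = 4912 + 2/9  =  4912.22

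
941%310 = 11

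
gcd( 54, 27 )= 27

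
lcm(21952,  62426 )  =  1997632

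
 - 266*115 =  - 30590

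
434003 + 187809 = 621812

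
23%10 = 3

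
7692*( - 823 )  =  -6330516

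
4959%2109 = 741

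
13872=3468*4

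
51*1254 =63954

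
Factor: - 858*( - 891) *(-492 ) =-2^3*3^6*11^2 * 13^1*41^1 =-376123176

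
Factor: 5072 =2^4*317^1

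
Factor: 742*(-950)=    -2^2*5^2* 7^1*19^1*53^1 = - 704900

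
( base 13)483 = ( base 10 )783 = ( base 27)120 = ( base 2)1100001111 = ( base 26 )143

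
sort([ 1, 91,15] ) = [ 1, 15,  91] 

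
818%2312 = 818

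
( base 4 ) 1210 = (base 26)3m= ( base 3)10201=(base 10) 100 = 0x64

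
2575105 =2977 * 865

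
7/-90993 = -1 + 12998/12999=- 0.00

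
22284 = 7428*3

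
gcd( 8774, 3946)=2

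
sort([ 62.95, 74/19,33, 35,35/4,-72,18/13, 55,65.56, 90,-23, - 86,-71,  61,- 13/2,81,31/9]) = [-86 , - 72,-71, - 23, - 13/2,18/13, 31/9 , 74/19, 35/4,33,  35 , 55,61, 62.95, 65.56,81,90 ]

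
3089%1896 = 1193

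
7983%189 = 45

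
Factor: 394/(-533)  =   - 2^1*13^( - 1)*41^( - 1)*197^1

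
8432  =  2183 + 6249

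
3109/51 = 3109/51 = 60.96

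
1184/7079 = 1184/7079=0.17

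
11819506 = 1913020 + 9906486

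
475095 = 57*8335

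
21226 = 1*21226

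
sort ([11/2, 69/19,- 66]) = [-66,69/19,11/2]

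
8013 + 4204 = 12217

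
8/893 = 8/893 = 0.01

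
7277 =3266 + 4011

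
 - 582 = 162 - 744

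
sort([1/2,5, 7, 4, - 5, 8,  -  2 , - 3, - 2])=[-5 ,-3, - 2, -2, 1/2 , 4 , 5, 7,8]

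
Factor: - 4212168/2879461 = - 2^3*3^1*13^(-1)*293^1*599^1*221497^( - 1 ) 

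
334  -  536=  - 202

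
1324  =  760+564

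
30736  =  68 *452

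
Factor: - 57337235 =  - 5^1*37^1*309931^1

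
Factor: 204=2^2*3^1*17^1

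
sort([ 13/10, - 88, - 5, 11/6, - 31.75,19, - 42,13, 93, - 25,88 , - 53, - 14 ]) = [-88, - 53,-42, - 31.75,-25, - 14,-5, 13/10,11/6,  13,19,88 , 93]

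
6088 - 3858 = 2230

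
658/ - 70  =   - 47/5 = -9.40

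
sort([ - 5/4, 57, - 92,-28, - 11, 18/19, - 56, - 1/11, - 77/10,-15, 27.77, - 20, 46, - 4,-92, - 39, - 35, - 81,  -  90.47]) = [ -92, - 92,-90.47, - 81,-56,-39 , - 35, - 28, - 20, - 15, - 11, - 77/10,-4, - 5/4, - 1/11, 18/19, 27.77, 46, 57 ] 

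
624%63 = 57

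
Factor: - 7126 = -2^1*7^1*509^1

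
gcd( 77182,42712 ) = 2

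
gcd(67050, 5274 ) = 18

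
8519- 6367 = 2152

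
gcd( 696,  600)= 24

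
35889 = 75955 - 40066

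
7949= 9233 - 1284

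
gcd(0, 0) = 0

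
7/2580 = 7/2580 = 0.00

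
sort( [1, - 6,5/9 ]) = [-6,5/9, 1]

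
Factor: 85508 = 2^2*21377^1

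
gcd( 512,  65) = 1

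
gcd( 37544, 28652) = 988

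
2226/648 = 371/108= 3.44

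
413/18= 22 + 17/18=22.94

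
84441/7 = 12063 = 12063.00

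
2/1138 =1/569 = 0.00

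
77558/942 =82 + 1/3=82.33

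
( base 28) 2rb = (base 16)91F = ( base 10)2335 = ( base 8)4437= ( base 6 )14451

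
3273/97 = 3273/97 = 33.74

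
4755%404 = 311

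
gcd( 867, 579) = 3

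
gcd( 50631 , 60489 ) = 3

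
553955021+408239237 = 962194258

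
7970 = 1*7970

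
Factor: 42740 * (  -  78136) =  - 3339532640  =  - 2^5*5^1 * 2137^1 * 9767^1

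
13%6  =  1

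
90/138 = 15/23=0.65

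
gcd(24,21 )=3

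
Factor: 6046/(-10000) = -2^( - 3)*5^ ( - 4 )*3023^1 = -3023/5000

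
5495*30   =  164850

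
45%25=20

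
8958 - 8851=107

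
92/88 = 1 + 1/22=1.05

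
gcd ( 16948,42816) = 892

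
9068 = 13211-4143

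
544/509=544/509 = 1.07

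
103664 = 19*5456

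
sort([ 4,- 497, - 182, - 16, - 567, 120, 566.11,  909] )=[-567, - 497, - 182, - 16,4, 120,566.11,909 ]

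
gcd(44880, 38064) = 48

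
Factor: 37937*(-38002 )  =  -2^1*59^1 * 643^1*19001^1 =- 1441681874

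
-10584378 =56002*( - 189)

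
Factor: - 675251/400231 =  - 13^( - 1)*17^( - 1 )*1811^( - 1) * 675251^1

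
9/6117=3/2039 =0.00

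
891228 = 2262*394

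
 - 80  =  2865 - 2945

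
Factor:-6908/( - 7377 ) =2^2*3^ ( - 1)*11^1*157^1*2459^(-1 ) 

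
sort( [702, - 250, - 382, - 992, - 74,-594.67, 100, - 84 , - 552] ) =[ - 992 , - 594.67,-552,-382,- 250, - 84,  -  74,100,702]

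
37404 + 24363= 61767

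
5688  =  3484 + 2204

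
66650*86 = 5731900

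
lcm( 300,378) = 18900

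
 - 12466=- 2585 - 9881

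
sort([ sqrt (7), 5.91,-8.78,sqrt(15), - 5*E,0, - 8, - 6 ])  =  [ - 5  *E, - 8.78,- 8, - 6,0,sqrt( 7 ) , sqrt( 15),5.91]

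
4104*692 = 2839968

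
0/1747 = 0 = 0.00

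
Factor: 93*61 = 5673 = 3^1*31^1*61^1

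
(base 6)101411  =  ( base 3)102011121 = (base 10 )8143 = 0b1111111001111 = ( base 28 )AAN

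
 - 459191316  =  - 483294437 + 24103121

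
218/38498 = 109/19249 = 0.01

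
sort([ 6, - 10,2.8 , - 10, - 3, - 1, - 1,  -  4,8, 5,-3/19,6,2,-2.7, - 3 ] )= [ - 10, - 10 , - 4,-3, - 3, - 2.7 , - 1,-1, - 3/19,2,2.8, 5,6,6,8] 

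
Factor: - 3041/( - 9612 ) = 2^( - 2) * 3^( - 3)*89^( - 1)*3041^1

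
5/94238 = 5/94238 = 0.00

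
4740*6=28440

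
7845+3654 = 11499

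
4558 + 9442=14000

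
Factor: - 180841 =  - 193^1 * 937^1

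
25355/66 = 384  +  1/6 = 384.17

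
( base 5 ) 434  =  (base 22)59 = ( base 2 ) 1110111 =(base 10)119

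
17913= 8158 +9755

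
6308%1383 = 776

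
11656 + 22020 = 33676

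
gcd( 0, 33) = 33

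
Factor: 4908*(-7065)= -2^2*3^3*5^1*157^1*409^1 = - 34675020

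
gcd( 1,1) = 1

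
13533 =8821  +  4712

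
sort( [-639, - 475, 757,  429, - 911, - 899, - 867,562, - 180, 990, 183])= [ - 911, - 899, - 867,  -  639, - 475, - 180, 183,  429, 562,  757 , 990]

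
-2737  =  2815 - 5552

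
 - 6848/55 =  - 6848/55=- 124.51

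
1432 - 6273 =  - 4841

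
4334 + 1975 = 6309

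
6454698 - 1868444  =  4586254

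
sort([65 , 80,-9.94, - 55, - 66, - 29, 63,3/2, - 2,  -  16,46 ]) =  [  -  66, - 55, - 29,  -  16, - 9.94,  -  2,3/2,46,63, 65,80 ]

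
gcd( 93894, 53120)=2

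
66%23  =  20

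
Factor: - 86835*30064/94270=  - 261060744/9427 =-  2^3 * 3^1*7^1*11^ ( - 1)*827^1*857^( - 1) * 1879^1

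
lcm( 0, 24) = 0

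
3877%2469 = 1408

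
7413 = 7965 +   -  552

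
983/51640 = 983/51640 = 0.02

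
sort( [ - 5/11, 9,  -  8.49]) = [-8.49,  -  5/11,  9] 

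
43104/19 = 2268+12/19  =  2268.63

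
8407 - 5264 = 3143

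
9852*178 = 1753656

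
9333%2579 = 1596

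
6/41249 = 6/41249  =  0.00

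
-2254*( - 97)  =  218638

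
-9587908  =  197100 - 9785008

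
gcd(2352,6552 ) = 168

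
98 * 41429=4060042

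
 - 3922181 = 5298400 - 9220581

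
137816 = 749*184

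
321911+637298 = 959209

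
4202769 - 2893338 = 1309431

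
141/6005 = 141/6005 = 0.02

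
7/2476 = 7/2476 = 0.00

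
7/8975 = 7/8975= 0.00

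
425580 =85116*5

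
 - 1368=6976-8344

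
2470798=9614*257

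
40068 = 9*4452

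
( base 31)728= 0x1a8d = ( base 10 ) 6797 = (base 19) ife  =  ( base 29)82b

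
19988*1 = 19988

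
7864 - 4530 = 3334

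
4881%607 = 25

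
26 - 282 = - 256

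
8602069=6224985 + 2377084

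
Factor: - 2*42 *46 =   -  3864 = -2^3 * 3^1*7^1*23^1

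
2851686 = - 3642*( - 783)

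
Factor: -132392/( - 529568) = 2^( - 2) = 1/4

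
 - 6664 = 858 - 7522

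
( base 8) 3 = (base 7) 3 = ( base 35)3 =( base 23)3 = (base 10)3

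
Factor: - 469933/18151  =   - 7^( - 1 )*571^1*823^1*2593^ ( - 1) 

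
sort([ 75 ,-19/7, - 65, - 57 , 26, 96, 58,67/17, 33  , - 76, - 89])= [ - 89, - 76, - 65, - 57,-19/7,67/17,26, 33,58,75,96]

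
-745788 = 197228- 943016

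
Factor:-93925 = - 5^2 * 13^1*17^2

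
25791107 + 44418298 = 70209405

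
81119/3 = 81119/3 = 27039.67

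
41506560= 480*86472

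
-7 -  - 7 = 0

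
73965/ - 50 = -14793/10 = - 1479.30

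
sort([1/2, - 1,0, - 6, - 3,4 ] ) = [ - 6, - 3, - 1 , 0,1/2,4 ] 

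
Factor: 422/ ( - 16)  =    -  211/8 = -2^( - 3)*211^1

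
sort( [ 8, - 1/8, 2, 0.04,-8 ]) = [ - 8, - 1/8 , 0.04, 2, 8]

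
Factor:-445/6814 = -2^(-1)*5^1*89^1 * 3407^(- 1 )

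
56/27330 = 28/13665 = 0.00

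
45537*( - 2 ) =- 91074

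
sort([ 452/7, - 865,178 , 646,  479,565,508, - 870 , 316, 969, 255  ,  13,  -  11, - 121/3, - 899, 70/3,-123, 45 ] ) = [ - 899,  -  870, - 865 , - 123, - 121/3, - 11, 13 , 70/3,  45,452/7, 178, 255,316, 479, 508, 565,646,  969] 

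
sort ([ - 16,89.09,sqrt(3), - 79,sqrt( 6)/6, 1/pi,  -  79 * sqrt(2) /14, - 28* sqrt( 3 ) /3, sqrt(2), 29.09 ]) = [ - 79, - 28*sqrt(3 ) /3 , - 16, - 79*sqrt(2 ) /14, 1/pi,sqrt(6)/6,sqrt(2), sqrt( 3) , 29.09, 89.09 ]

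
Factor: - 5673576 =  - 2^3*3^1*236399^1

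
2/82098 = 1/41049 = 0.00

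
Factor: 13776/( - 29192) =  -  42/89=- 2^1*3^1*7^1 * 89^ ( - 1 ) 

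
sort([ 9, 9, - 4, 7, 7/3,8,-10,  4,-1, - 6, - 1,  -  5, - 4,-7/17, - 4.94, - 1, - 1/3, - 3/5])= [ - 10, - 6, -5, - 4.94, - 4, - 4, -1, - 1 , - 1, - 3/5, - 7/17, - 1/3  ,  7/3, 4,7, 8, 9,  9] 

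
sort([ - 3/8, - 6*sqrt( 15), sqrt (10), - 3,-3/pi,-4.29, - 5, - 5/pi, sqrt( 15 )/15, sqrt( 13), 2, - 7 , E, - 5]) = [ - 6*sqrt(15), -7 , - 5,- 5,  -  4.29, - 3, - 5/pi, - 3/pi, - 3/8, sqrt( 15 )/15, 2, E,sqrt( 10 ), sqrt( 13)]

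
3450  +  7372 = 10822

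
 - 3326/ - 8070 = 1663/4035  =  0.41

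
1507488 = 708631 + 798857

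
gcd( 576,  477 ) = 9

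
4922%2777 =2145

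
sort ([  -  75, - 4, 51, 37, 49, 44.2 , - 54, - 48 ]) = [ - 75, - 54,-48 , - 4,37,44.2,49, 51 ] 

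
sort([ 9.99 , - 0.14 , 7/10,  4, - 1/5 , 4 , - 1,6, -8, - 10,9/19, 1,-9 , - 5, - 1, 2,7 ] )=[ - 10, - 9, - 8, - 5, - 1 ,-1,  -  1/5 , - 0.14 , 9/19,7/10, 1,2 , 4,4,6 , 7, 9.99]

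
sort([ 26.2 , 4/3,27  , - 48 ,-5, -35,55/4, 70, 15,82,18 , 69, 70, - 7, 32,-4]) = [ - 48, -35 ,-7,-5, - 4,4/3, 55/4,  15,18, 26.2,27,32,69, 70,70,82]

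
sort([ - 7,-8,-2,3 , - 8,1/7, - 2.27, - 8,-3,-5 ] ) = [ - 8, - 8 ,  -  8, - 7, - 5, - 3, - 2.27,-2, 1/7 , 3]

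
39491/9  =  39491/9 = 4387.89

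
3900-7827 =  - 3927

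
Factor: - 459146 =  - 2^1*101^1*2273^1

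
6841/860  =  6841/860 = 7.95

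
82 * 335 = 27470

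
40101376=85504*469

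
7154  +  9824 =16978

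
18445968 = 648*28466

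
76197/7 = 76197/7 = 10885.29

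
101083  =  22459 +78624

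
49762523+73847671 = 123610194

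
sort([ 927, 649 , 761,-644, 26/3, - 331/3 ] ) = [ - 644, - 331/3, 26/3,649, 761, 927 ] 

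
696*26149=18199704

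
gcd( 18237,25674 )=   3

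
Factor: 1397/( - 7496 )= - 2^ ( - 3)*11^1*127^1*937^( - 1) 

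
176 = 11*16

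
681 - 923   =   - 242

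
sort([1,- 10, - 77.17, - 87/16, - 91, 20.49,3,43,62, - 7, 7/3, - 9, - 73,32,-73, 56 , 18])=[  -  91, - 77.17, - 73,-73, - 10, - 9, - 7,-87/16,  1, 7/3, 3,18,20.49,32, 43, 56,  62]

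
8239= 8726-487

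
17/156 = 17/156  =  0.11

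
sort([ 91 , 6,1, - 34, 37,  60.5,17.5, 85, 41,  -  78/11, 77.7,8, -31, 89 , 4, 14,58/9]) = [ - 34, - 31, - 78/11,1,4,6,58/9, 8,14,  17.5,37,41,  60.5, 77.7,85, 89, 91]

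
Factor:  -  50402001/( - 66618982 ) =2^( - 1)*3^1*13^1*31^1*47^1*397^( - 1) * 887^1*83903^( - 1) 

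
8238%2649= 291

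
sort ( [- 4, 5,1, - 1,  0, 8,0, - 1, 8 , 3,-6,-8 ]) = [ - 8, -6,-4,-1,-1,0,0 , 1, 3,5,8, 8] 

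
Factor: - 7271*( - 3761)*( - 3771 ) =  - 103122637101  =  -3^2*11^1*419^1*661^1 * 3761^1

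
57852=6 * 9642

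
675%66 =15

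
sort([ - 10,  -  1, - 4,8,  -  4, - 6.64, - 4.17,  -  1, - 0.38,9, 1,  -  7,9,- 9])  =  [ - 10, - 9, - 7, - 6.64 , - 4.17  ,  -  4,  -  4,  -  1, - 1,  -  0.38,1,8,9,  9]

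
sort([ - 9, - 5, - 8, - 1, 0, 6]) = [-9, - 8,  -  5, - 1,0, 6]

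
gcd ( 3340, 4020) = 20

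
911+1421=2332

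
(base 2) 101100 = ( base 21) 22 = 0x2c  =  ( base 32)1C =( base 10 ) 44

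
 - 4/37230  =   -2/18615 = - 0.00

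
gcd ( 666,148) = 74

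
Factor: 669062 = 2^1*67^1*4993^1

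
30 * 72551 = 2176530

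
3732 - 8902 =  - 5170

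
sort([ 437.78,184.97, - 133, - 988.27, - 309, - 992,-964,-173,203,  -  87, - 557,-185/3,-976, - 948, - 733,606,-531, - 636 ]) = [-992,-988.27  , -976 ,-964  ,-948, - 733, - 636 , - 557, - 531, - 309, - 173,-133,- 87,-185/3, 184.97,203,437.78,606]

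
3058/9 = 339 + 7/9 = 339.78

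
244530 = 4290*57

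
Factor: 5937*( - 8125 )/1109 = - 48238125/1109 = -3^1*5^4*13^1 *1109^(-1 )*1979^1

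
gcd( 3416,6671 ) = 7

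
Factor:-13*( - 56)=728 = 2^3*7^1*13^1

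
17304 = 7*2472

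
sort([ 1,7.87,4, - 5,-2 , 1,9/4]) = [ - 5, - 2, 1,1,9/4,4,7.87]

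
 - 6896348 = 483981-7380329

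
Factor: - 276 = - 2^2*3^1 * 23^1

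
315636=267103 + 48533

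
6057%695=497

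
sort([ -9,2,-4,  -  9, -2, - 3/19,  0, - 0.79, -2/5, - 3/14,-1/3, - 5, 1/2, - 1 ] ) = [-9, - 9, - 5, - 4, -2,- 1, - 0.79,-2/5,-1/3, - 3/14, - 3/19, 0, 1/2,2 ]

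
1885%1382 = 503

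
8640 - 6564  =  2076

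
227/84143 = 227/84143 = 0.00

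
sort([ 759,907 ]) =[759,907 ]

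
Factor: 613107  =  3^2*11^2*563^1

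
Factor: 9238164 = 2^2 * 3^1*13^1*59219^1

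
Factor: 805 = 5^1*7^1*  23^1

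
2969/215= 2969/215 = 13.81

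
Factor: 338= 2^1 * 13^2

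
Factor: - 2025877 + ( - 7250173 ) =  - 2^1*5^2*7^1*17^1 * 1559^1 = - 9276050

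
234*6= 1404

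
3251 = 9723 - 6472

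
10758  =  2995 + 7763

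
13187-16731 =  - 3544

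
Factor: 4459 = 7^3*13^1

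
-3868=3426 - 7294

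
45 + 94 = 139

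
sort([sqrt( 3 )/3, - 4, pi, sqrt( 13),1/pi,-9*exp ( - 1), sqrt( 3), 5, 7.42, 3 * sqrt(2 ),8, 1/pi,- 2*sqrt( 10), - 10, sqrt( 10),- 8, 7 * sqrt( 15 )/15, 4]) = [ - 10, - 8 ,  -  2 * sqrt(10), - 4 , - 9 * exp( - 1), 1/pi, 1/pi, sqrt ( 3)/3 , sqrt( 3), 7*sqrt( 15 )/15, pi, sqrt( 10 ), sqrt( 13), 4,3* sqrt( 2), 5, 7.42, 8]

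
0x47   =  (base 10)71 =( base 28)2f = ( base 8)107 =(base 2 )1000111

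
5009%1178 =297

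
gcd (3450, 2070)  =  690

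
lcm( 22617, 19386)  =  135702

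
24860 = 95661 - 70801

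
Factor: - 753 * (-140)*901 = 2^2*3^1 * 5^1 * 7^1*17^1 * 53^1 * 251^1= 94983420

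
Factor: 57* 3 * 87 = 14877=3^3*19^1*29^1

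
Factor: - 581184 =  - 2^6*3^2*1009^1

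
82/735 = 82/735 = 0.11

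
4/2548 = 1/637 =0.00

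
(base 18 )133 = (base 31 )c9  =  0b101111101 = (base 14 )1D3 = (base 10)381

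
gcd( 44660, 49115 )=55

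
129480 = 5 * 25896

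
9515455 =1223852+8291603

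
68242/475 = 68242/475 =143.67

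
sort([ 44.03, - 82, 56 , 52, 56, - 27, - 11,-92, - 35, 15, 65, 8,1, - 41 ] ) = [-92, - 82, - 41, - 35,-27, - 11, 1,  8, 15,44.03 , 52, 56, 56,65]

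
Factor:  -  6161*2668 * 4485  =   - 73722402780 = - 2^2*3^1 * 5^1*13^1 * 23^2*29^1*61^1*101^1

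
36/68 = 9/17 = 0.53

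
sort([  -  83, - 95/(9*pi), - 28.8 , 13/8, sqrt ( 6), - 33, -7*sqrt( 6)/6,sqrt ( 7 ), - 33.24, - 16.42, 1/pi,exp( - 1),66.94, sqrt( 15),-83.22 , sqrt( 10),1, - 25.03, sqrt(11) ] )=[ - 83.22, - 83, - 33.24, - 33 ,-28.8, - 25.03,-16.42, - 95/( 9 * pi ), - 7*sqrt( 6 ) /6, 1/pi, exp( - 1), 1, 13/8, sqrt( 6 ), sqrt( 7), sqrt( 10), sqrt(11), sqrt(15), 66.94]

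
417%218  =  199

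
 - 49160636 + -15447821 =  - 64608457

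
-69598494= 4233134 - 73831628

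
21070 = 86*245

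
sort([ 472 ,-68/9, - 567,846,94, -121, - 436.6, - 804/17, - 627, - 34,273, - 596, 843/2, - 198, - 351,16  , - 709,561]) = [ - 709, - 627, -596, -567,  -  436.6, - 351, - 198 , - 121, - 804/17, - 34, - 68/9,16, 94,273,  843/2,472,  561,846 ] 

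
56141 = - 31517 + 87658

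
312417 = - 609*(-513) 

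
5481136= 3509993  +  1971143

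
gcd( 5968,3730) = 746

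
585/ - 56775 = -1 + 3746/3785 = -  0.01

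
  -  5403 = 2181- 7584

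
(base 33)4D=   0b10010001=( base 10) 145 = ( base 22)6d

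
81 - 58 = 23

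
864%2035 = 864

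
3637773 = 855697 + 2782076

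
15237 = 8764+6473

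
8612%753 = 329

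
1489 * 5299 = 7890211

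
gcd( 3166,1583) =1583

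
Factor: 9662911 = 9662911^1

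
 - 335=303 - 638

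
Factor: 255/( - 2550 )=-2^(-1 ) * 5^( - 1 ) = - 1/10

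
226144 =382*592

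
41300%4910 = 2020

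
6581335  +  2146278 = 8727613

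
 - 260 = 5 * ( - 52)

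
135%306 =135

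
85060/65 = 1308 +8/13 = 1308.62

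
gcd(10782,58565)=1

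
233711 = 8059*29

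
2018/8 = 252 + 1/4 = 252.25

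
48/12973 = 48/12973=0.00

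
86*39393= 3387798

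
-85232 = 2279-87511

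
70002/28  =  2500 + 1/14= 2500.07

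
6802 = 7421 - 619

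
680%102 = 68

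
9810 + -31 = 9779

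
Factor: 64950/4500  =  2^( - 1) * 3^( - 1 )*5^(-1 ) * 433^1 = 433/30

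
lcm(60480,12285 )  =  786240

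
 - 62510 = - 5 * 12502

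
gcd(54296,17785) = 1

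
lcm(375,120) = 3000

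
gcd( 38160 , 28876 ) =4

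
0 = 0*959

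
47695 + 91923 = 139618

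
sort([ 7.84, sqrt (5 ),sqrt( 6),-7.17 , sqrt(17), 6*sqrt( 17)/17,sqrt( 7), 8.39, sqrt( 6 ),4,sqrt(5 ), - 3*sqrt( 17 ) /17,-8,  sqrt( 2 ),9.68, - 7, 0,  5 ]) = [ - 8,-7.17, - 7, - 3*sqrt( 17)/17, 0,sqrt( 2 ), 6*sqrt( 17 )/17,  sqrt( 5 ),sqrt( 5 ),sqrt( 6),sqrt( 6),sqrt ( 7),4,sqrt(17 ),5,7.84,  8.39,9.68]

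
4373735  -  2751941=1621794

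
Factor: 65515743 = 3^3 * 19^1*127711^1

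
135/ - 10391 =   -  1 + 10256/10391 = -  0.01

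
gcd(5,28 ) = 1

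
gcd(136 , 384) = 8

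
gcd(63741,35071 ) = 1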